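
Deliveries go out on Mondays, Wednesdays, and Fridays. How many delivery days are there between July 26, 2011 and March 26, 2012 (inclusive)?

July 26, 2011 is a Tuesday.
That's 245 days from start to end, counting both.
245 = 7 × 35, so the span is exactly 35 full weeks.
Each full week contributes 3 days from the set (Mon, Wed, Fri): 35 × 3 = 105.

105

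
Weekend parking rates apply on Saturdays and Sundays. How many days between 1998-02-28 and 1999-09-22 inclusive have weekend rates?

164

1998-02-28 is a Saturday.
From 1998-02-28 to 1999-09-22 is 572 days inclusive.
572 = 7 × 81 + 5, so there are 81 full weeks plus 5 extra days.
Each full week contributes 2 weekend days (Sat, Sun): 81 × 2 = 162.
The 5 extra days are Sat, Sun, Mon, Tue, Wed — 2 of them qualify.
Total: 162 + 2 = 164.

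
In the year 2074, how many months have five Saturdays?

A month has five Saturdays exactly when Saturday falls within its first (length − 28) days.
Jan: 31 days, starts Mon → 5 of Mon, Tue, Wed
Feb: 28 days, starts Thu → 5 of (none)
Mar: 31 days, starts Thu → 5 of Thu, Fri, Sat ✓
Apr: 30 days, starts Sun → 5 of Sun, Mon
May: 31 days, starts Tue → 5 of Tue, Wed, Thu
Jun: 30 days, starts Fri → 5 of Fri, Sat ✓
Jul: 31 days, starts Sun → 5 of Sun, Mon, Tue
Aug: 31 days, starts Wed → 5 of Wed, Thu, Fri
Sep: 30 days, starts Sat → 5 of Sat, Sun ✓
Oct: 31 days, starts Mon → 5 of Mon, Tue, Wed
Nov: 30 days, starts Thu → 5 of Thu, Fri
Dec: 31 days, starts Sat → 5 of Sat, Sun, Mon ✓
Months with five Saturdays: Mar, Jun, Sep, Dec.

4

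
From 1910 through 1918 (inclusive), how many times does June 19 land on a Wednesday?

2

Day of week of June 19 in each year:
1910: Sun, 1911: Mon, 1912: Wed ✓, 1913: Thu, 1914: Fri, 1915: Sat, 1916: Mon, 1917: Tue, 1918: Wed ✓
Wednesdays: 1912, 1918.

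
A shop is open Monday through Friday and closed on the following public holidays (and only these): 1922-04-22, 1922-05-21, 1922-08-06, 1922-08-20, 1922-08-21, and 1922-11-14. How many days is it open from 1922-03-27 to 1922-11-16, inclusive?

167

1922-03-27 is a Monday.
From 1922-03-27 to 1922-11-16 is 235 days inclusive.
235 = 7 × 33 + 4, so there are 33 full weeks plus 4 extra days.
Each full week contributes 5 weekdays (Mon–Fri): 33 × 5 = 165.
The 4 extra days are Monday, Tuesday, Wednesday, Thursday — 4 of them qualify.
Total: 165 + 4 = 169.
Holidays: 1922-04-22 (Sat); 1922-05-21 (Sun); 1922-08-06 (Sun); 1922-08-20 (Sun); 1922-08-21 (Mon); 1922-11-14 (Tue).
2 of the 6 holidays fall on weekdays; the rest are weekends and were already excluded.
Business days: 169 − 2 = 167.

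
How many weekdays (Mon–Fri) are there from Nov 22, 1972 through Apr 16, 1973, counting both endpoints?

104

Nov 22, 1972 is a Wednesday.
That's 146 days from start to end, counting both.
146 = 7 × 20 + 6, so there are 20 full weeks plus 6 extra days.
Each full week contributes 5 weekdays (Mon–Fri): 20 × 5 = 100.
The 6 extra days are Wed, Thu, Fri, Sat, Sun, Mon — 4 of them qualify.
Total: 100 + 4 = 104.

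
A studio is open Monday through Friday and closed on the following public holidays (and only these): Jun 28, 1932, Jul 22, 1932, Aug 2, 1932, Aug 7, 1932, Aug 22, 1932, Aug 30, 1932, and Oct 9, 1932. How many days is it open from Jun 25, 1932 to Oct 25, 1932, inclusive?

Jun 25, 1932 is a Saturday.
The range spans 123 days (inclusive of both endpoints).
123 = 7 × 17 + 4, so there are 17 full weeks plus 4 extra days.
Each full week contributes 5 weekdays (Mon–Fri): 17 × 5 = 85.
The 4 extra days are Sat, Sun, Mon, Tue — 2 of them qualify.
Total: 85 + 2 = 87.
Holidays: Jun 28, 1932 (Tue); Jul 22, 1932 (Fri); Aug 2, 1932 (Tue); Aug 7, 1932 (Sun); Aug 22, 1932 (Mon); Aug 30, 1932 (Tue); Oct 9, 1932 (Sun).
5 of the 7 holidays fall on weekdays; the rest are weekends and were already excluded.
Business days: 87 − 5 = 82.

82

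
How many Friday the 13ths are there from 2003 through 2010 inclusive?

13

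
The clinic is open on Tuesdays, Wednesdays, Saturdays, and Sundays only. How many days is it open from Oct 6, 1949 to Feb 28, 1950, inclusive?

83

Oct 6, 1949 is a Thursday.
From Oct 6, 1949 to Feb 28, 1950 is 146 days inclusive.
146 = 7 × 20 + 6, so there are 20 full weeks plus 6 extra days.
Each full week contributes 4 days from the set (Tue, Wed, Sat, Sun): 20 × 4 = 80.
The 6 extra days are Thursday, Friday, Saturday, Sunday, Monday, Tuesday — 3 of them qualify.
Total: 80 + 3 = 83.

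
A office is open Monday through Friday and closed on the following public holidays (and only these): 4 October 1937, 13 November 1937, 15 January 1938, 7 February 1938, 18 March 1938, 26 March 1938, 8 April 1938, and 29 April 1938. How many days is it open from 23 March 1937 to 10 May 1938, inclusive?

291 working days

23 March 1937 is a Tuesday.
That's 414 days from start to end, counting both.
414 = 7 × 59 + 1, so there are 59 full weeks plus 1 extra day.
Each full week contributes 5 weekdays (Mon–Fri): 59 × 5 = 295.
The 1 extra day is Tuesday — 1 of them qualifies.
Total: 295 + 1 = 296.
Holidays: 4 October 1937 (Mon); 13 November 1937 (Sat); 15 January 1938 (Sat); 7 February 1938 (Mon); 18 March 1938 (Fri); 26 March 1938 (Sat); 8 April 1938 (Fri); 29 April 1938 (Fri).
5 of the 8 holidays fall on weekdays; the rest are weekends and were already excluded.
Business days: 296 − 5 = 291.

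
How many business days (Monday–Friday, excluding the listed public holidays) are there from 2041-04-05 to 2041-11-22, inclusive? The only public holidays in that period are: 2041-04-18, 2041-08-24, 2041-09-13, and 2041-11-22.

2041-04-05 is a Friday.
From 2041-04-05 to 2041-11-22 is 232 days inclusive.
232 = 7 × 33 + 1, so there are 33 full weeks plus 1 extra day.
Each full week contributes 5 weekdays (Mon–Fri): 33 × 5 = 165.
The 1 extra day is Fri — 1 of them qualifies.
Total: 165 + 1 = 166.
Holidays: 2041-04-18 (Thu); 2041-08-24 (Sat); 2041-09-13 (Fri); 2041-11-22 (Fri).
3 of the 4 holidays fall on weekdays; the rest are weekends and were already excluded.
Business days: 166 − 3 = 163.

163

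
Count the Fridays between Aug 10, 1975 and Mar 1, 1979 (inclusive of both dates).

Aug 10, 1975 is a Sunday.
The range spans 1300 days (inclusive of both endpoints).
1300 = 7 × 185 + 5, so there are 185 full weeks plus 5 extra days.
Each full week contributes one Friday: 185 so far.
The 5 extra days are Sunday, Monday, Tuesday, Wednesday, Thursday — none qualify.
Total: 185 + 0 = 185.

185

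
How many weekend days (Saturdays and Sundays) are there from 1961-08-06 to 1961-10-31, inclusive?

25

1961-08-06 is a Sunday.
That's 87 days from start to end, counting both.
87 = 7 × 12 + 3, so there are 12 full weeks plus 3 extra days.
Each full week contributes 2 weekend days (Sat, Sun): 12 × 2 = 24.
The 3 extra days are Sun, Mon, Tue — 1 of them qualifies.
Total: 24 + 1 = 25.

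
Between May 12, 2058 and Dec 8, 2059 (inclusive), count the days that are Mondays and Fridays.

165

May 12, 2058 is a Sunday.
That's 576 days from start to end, counting both.
576 = 7 × 82 + 2, so there are 82 full weeks plus 2 extra days.
Each full week contributes 2 days from the set (Mon, Fri): 82 × 2 = 164.
The 2 extra days are Sun, Mon — 1 of them qualifies.
Total: 164 + 1 = 165.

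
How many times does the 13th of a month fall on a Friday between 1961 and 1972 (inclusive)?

20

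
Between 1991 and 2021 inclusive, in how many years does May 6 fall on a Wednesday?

5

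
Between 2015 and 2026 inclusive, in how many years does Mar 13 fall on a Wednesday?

2

Day of week of March 13 in each year:
2015: Fri, 2016: Sun, 2017: Mon, 2018: Tue, 2019: Wed ✓, 2020: Fri, 2021: Sat, 2022: Sun, 2023: Mon, 2024: Wed ✓, 2025: Thu, 2026: Fri
Wednesdays: 2019, 2024.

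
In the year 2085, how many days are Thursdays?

52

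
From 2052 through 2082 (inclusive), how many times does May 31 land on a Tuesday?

4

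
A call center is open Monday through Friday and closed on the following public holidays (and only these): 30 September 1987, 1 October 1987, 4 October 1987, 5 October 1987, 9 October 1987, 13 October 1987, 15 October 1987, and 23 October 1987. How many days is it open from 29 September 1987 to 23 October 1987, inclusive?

12

29 September 1987 is a Tuesday.
That's 25 days from start to end, counting both.
25 = 7 × 3 + 4, so there are 3 full weeks plus 4 extra days.
Each full week contributes 5 weekdays (Mon–Fri): 3 × 5 = 15.
The 4 extra days are Tue, Wed, Thu, Fri — 4 of them qualify.
Total: 15 + 4 = 19.
Holidays: 30 September 1987 (Wed); 1 October 1987 (Thu); 4 October 1987 (Sun); 5 October 1987 (Mon); 9 October 1987 (Fri); 13 October 1987 (Tue); 15 October 1987 (Thu); 23 October 1987 (Fri).
7 of the 8 holidays fall on weekdays; the rest are weekends and were already excluded.
Business days: 19 − 7 = 12.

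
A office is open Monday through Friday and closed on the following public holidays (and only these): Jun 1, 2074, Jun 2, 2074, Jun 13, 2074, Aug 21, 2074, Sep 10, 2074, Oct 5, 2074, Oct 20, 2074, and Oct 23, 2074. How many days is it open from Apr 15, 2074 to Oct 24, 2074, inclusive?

132

Apr 15, 2074 is a Sunday.
The range spans 193 days (inclusive of both endpoints).
193 = 7 × 27 + 4, so there are 27 full weeks plus 4 extra days.
Each full week contributes 5 weekdays (Mon–Fri): 27 × 5 = 135.
The 4 extra days are Sunday, Monday, Tuesday, Wednesday — 3 of them qualify.
Total: 135 + 3 = 138.
Holidays: Jun 1, 2074 (Fri); Jun 2, 2074 (Sat); Jun 13, 2074 (Wed); Aug 21, 2074 (Tue); Sep 10, 2074 (Mon); Oct 5, 2074 (Fri); Oct 20, 2074 (Sat); Oct 23, 2074 (Tue).
6 of the 8 holidays fall on weekdays; the rest are weekends and were already excluded.
Business days: 138 − 6 = 132.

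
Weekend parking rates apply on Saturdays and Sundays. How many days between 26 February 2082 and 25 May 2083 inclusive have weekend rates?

26 February 2082 is a Thursday.
From 26 February 2082 to 25 May 2083 is 454 days inclusive.
454 = 7 × 64 + 6, so there are 64 full weeks plus 6 extra days.
Each full week contributes 2 weekend days (Sat, Sun): 64 × 2 = 128.
The 6 extra days are Thu, Fri, Sat, Sun, Mon, Tue — 2 of them qualify.
Total: 128 + 2 = 130.

130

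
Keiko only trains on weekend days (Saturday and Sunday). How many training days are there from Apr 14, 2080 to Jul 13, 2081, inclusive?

Apr 14, 2080 is a Sunday.
From Apr 14, 2080 to Jul 13, 2081 is 456 days inclusive.
456 = 7 × 65 + 1, so there are 65 full weeks plus 1 extra day.
Each full week contributes 2 weekend days (Sat, Sun): 65 × 2 = 130.
The 1 extra day is Sun — 1 of them qualifies.
Total: 130 + 1 = 131.

131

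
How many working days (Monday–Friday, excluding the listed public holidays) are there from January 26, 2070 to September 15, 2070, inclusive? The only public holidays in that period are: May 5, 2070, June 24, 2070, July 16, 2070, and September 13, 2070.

163

January 26, 2070 is a Sunday.
From January 26, 2070 to September 15, 2070 is 233 days inclusive.
233 = 7 × 33 + 2, so there are 33 full weeks plus 2 extra days.
Each full week contributes 5 weekdays (Mon–Fri): 33 × 5 = 165.
The 2 extra days are Sun, Mon — 1 of them qualifies.
Total: 165 + 1 = 166.
Holidays: May 5, 2070 (Mon); June 24, 2070 (Tue); July 16, 2070 (Wed); September 13, 2070 (Sat).
3 of the 4 holidays fall on weekdays; the rest are weekends and were already excluded.
Business days: 166 − 3 = 163.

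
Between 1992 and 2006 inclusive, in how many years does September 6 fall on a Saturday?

Day of week of September 6 in each year:
1992: Sun, 1993: Mon, 1994: Tue, 1995: Wed, 1996: Fri, 1997: Sat ✓, 1998: Sun, 1999: Mon, 2000: Wed, 2001: Thu, 2002: Fri, 2003: Sat ✓, 2004: Mon, 2005: Tue, 2006: Wed
Saturdays: 1997, 2003.

2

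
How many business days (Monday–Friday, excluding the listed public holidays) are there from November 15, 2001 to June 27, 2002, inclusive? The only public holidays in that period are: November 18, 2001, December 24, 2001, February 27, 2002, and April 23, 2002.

November 15, 2001 is a Thursday.
From November 15, 2001 to June 27, 2002 is 225 days inclusive.
225 = 7 × 32 + 1, so there are 32 full weeks plus 1 extra day.
Each full week contributes 5 weekdays (Mon–Fri): 32 × 5 = 160.
The 1 extra day is Thu — 1 of them qualifies.
Total: 160 + 1 = 161.
Holidays: November 18, 2001 (Sun); December 24, 2001 (Mon); February 27, 2002 (Wed); April 23, 2002 (Tue).
3 of the 4 holidays fall on weekdays; the rest are weekends and were already excluded.
Business days: 161 − 3 = 158.

158 business days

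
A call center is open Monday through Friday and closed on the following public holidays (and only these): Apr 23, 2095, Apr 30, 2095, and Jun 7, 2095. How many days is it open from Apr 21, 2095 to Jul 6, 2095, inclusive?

Apr 21, 2095 is a Thursday.
That's 77 days from start to end, counting both.
77 = 7 × 11, so the span is exactly 11 full weeks.
Each full week contributes 5 weekdays (Mon–Fri): 11 × 5 = 55.
Total: 55.
Holidays: Apr 23, 2095 (Sat); Apr 30, 2095 (Sat); Jun 7, 2095 (Tue).
1 of the 3 holidays fall on weekdays; the rest are weekends and were already excluded.
Business days: 55 − 1 = 54.

54 working days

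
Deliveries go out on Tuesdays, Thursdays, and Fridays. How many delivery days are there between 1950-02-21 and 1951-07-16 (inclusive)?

1950-02-21 is a Tuesday.
From 1950-02-21 to 1951-07-16 is 511 days inclusive.
511 = 7 × 73, so the span is exactly 73 full weeks.
Each full week contributes 3 days from the set (Tue, Thu, Fri): 73 × 3 = 219.
Total: 219.

219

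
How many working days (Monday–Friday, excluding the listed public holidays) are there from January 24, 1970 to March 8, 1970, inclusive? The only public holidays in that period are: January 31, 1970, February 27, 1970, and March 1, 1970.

January 24, 1970 is a Saturday.
From January 24, 1970 to March 8, 1970 is 44 days inclusive.
44 = 7 × 6 + 2, so there are 6 full weeks plus 2 extra days.
Each full week contributes 5 weekdays (Mon–Fri): 6 × 5 = 30.
The 2 extra days are Sat, Sun — none qualify.
Total: 30 + 0 = 30.
Holidays: January 31, 1970 (Sat); February 27, 1970 (Fri); March 1, 1970 (Sun).
1 of the 3 holidays fall on weekdays; the rest are weekends and were already excluded.
Business days: 30 − 1 = 29.

29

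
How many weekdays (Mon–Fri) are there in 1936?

Jan 1, 1936 is a Wednesday.
That's 366 days from start to end, counting both.
366 = 7 × 52 + 2, so there are 52 full weeks plus 2 extra days.
Each full week contributes 5 weekdays (Mon–Fri): 52 × 5 = 260.
The 2 extra days are Wed, Thu — 2 of them qualify.
Total: 260 + 2 = 262.

262 weekdays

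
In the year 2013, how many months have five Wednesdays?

4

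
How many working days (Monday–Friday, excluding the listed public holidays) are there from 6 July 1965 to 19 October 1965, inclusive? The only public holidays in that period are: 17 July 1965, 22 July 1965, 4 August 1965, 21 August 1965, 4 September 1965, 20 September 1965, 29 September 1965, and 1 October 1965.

6 July 1965 is a Tuesday.
From 6 July 1965 to 19 October 1965 is 106 days inclusive.
106 = 7 × 15 + 1, so there are 15 full weeks plus 1 extra day.
Each full week contributes 5 weekdays (Mon–Fri): 15 × 5 = 75.
The 1 extra day is Tue — 1 of them qualifies.
Total: 75 + 1 = 76.
Holidays: 17 July 1965 (Sat); 22 July 1965 (Thu); 4 August 1965 (Wed); 21 August 1965 (Sat); 4 September 1965 (Sat); 20 September 1965 (Mon); 29 September 1965 (Wed); 1 October 1965 (Fri).
5 of the 8 holidays fall on weekdays; the rest are weekends and were already excluded.
Business days: 76 − 5 = 71.

71 working days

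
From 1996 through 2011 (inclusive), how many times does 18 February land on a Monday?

Day of week of February 18 in each year:
1996: Sun, 1997: Tue, 1998: Wed, 1999: Thu, 2000: Fri, 2001: Sun, 2002: Mon ✓, 2003: Tue, 2004: Wed, 2005: Fri, 2006: Sat, 2007: Sun, 2008: Mon ✓, 2009: Wed, 2010: Thu, 2011: Fri
Mondays: 2002, 2008.

2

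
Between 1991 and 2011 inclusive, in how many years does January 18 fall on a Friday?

3

Day of week of January 18 in each year:
1991: Fri ✓, 1992: Sat, 1993: Mon, 1994: Tue, 1995: Wed, 1996: Thu, 1997: Sat, 1998: Sun, 1999: Mon, 2000: Tue, 2001: Thu, 2002: Fri ✓, 2003: Sat, 2004: Sun, 2005: Tue, 2006: Wed, 2007: Thu, 2008: Fri ✓, 2009: Sun, 2010: Mon, 2011: Tue
Fridays: 1991, 2002, 2008.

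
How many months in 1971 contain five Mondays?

4

A month has five Mondays exactly when Monday falls within its first (length − 28) days.
Jan: 31 days, starts Fri → 5 of Fri, Sat, Sun
Feb: 28 days, starts Mon → 5 of (none)
Mar: 31 days, starts Mon → 5 of Mon, Tue, Wed ✓
Apr: 30 days, starts Thu → 5 of Thu, Fri
May: 31 days, starts Sat → 5 of Sat, Sun, Mon ✓
Jun: 30 days, starts Tue → 5 of Tue, Wed
Jul: 31 days, starts Thu → 5 of Thu, Fri, Sat
Aug: 31 days, starts Sun → 5 of Sun, Mon, Tue ✓
Sep: 30 days, starts Wed → 5 of Wed, Thu
Oct: 31 days, starts Fri → 5 of Fri, Sat, Sun
Nov: 30 days, starts Mon → 5 of Mon, Tue ✓
Dec: 31 days, starts Wed → 5 of Wed, Thu, Fri
Months with five Mondays: Mar, May, Aug, Nov.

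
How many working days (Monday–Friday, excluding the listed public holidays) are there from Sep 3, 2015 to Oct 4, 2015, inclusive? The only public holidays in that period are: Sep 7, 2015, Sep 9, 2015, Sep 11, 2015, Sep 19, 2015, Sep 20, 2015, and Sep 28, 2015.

Sep 3, 2015 is a Thursday.
The range spans 32 days (inclusive of both endpoints).
32 = 7 × 4 + 4, so there are 4 full weeks plus 4 extra days.
Each full week contributes 5 weekdays (Mon–Fri): 4 × 5 = 20.
The 4 extra days are Thursday, Friday, Saturday, Sunday — 2 of them qualify.
Total: 20 + 2 = 22.
Holidays: Sep 7, 2015 (Mon); Sep 9, 2015 (Wed); Sep 11, 2015 (Fri); Sep 19, 2015 (Sat); Sep 20, 2015 (Sun); Sep 28, 2015 (Mon).
4 of the 6 holidays fall on weekdays; the rest are weekends and were already excluded.
Business days: 22 − 4 = 18.

18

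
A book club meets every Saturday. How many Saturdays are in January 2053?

4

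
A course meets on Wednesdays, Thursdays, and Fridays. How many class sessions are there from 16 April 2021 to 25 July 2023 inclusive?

355

16 April 2021 is a Friday.
That's 831 days from start to end, counting both.
831 = 7 × 118 + 5, so there are 118 full weeks plus 5 extra days.
Each full week contributes 3 days from the set (Wed, Thu, Fri): 118 × 3 = 354.
The 5 extra days are Fri, Sat, Sun, Mon, Tue — 1 of them qualifies.
Total: 354 + 1 = 355.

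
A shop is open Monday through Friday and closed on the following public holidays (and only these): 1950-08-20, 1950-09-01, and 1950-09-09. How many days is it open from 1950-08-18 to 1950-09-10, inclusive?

15

1950-08-18 is a Friday.
That's 24 days from start to end, counting both.
24 = 7 × 3 + 3, so there are 3 full weeks plus 3 extra days.
Each full week contributes 5 weekdays (Mon–Fri): 3 × 5 = 15.
The 3 extra days are Friday, Saturday, Sunday — 1 of them qualifies.
Total: 15 + 1 = 16.
Holidays: 1950-08-20 (Sun); 1950-09-01 (Fri); 1950-09-09 (Sat).
1 of the 3 holidays fall on weekdays; the rest are weekends and were already excluded.
Business days: 16 − 1 = 15.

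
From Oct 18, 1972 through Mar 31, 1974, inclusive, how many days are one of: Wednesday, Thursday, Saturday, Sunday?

304

Oct 18, 1972 is a Wednesday.
From Oct 18, 1972 to Mar 31, 1974 is 530 days inclusive.
530 = 7 × 75 + 5, so there are 75 full weeks plus 5 extra days.
Each full week contributes 4 days from the set (Wed, Thu, Sat, Sun): 75 × 4 = 300.
The 5 extra days are Wed, Thu, Fri, Sat, Sun — 4 of them qualify.
Total: 300 + 4 = 304.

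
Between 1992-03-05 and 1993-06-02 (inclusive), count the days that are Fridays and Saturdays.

1992-03-05 is a Thursday.
That's 455 days from start to end, counting both.
455 = 7 × 65, so the span is exactly 65 full weeks.
Each full week contributes 2 days from the set (Fri, Sat): 65 × 2 = 130.
Total: 130.

130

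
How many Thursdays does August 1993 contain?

4

1 August 1993 is a Sunday.
That's 31 days from start to end, counting both.
31 = 7 × 4 + 3, so there are 4 full weeks plus 3 extra days.
Each full week contributes one Thursday: 4 so far.
The 3 extra days are Sun, Mon, Tue — none qualify.
Total: 4 + 0 = 4.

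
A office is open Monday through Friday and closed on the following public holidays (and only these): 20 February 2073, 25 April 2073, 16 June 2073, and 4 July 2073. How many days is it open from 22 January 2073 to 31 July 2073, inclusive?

132

22 January 2073 is a Sunday.
That's 191 days from start to end, counting both.
191 = 7 × 27 + 2, so there are 27 full weeks plus 2 extra days.
Each full week contributes 5 weekdays (Mon–Fri): 27 × 5 = 135.
The 2 extra days are Sunday, Monday — 1 of them qualifies.
Total: 135 + 1 = 136.
Holidays: 20 February 2073 (Mon); 25 April 2073 (Tue); 16 June 2073 (Fri); 4 July 2073 (Tue).
All 4 holidays fall on weekdays, so subtract 4.
Business days: 136 − 4 = 132.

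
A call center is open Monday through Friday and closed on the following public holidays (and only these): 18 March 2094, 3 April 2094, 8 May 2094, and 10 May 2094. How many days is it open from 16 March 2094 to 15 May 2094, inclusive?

16 March 2094 is a Tuesday.
The range spans 61 days (inclusive of both endpoints).
61 = 7 × 8 + 5, so there are 8 full weeks plus 5 extra days.
Each full week contributes 5 weekdays (Mon–Fri): 8 × 5 = 40.
The 5 extra days are Tuesday, Wednesday, Thursday, Friday, Saturday — 4 of them qualify.
Total: 40 + 4 = 44.
Holidays: 18 March 2094 (Thu); 3 April 2094 (Sat); 8 May 2094 (Sat); 10 May 2094 (Mon).
2 of the 4 holidays fall on weekdays; the rest are weekends and were already excluded.
Business days: 44 − 2 = 42.

42 business days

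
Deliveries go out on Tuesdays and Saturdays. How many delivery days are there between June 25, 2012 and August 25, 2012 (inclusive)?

June 25, 2012 is a Monday.
The range spans 62 days (inclusive of both endpoints).
62 = 7 × 8 + 6, so there are 8 full weeks plus 6 extra days.
Each full week contributes 2 days from the set (Tue, Sat): 8 × 2 = 16.
The 6 extra days are Mon, Tue, Wed, Thu, Fri, Sat — 2 of them qualify.
Total: 16 + 2 = 18.

18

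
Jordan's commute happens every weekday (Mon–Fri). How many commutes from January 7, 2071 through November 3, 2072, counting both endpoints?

477

January 7, 2071 is a Wednesday.
That's 667 days from start to end, counting both.
667 = 7 × 95 + 2, so there are 95 full weeks plus 2 extra days.
Each full week contributes 5 weekdays (Mon–Fri): 95 × 5 = 475.
The 2 extra days are Wednesday, Thursday — 2 of them qualify.
Total: 475 + 2 = 477.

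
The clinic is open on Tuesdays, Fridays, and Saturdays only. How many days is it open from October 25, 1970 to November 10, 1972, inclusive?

October 25, 1970 is a Sunday.
That's 748 days from start to end, counting both.
748 = 7 × 106 + 6, so there are 106 full weeks plus 6 extra days.
Each full week contributes 3 days from the set (Tue, Fri, Sat): 106 × 3 = 318.
The 6 extra days are Sun, Mon, Tue, Wed, Thu, Fri — 2 of them qualify.
Total: 318 + 2 = 320.

320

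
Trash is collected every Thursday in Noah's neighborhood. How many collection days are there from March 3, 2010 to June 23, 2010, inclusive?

March 3, 2010 is a Wednesday.
The range spans 113 days (inclusive of both endpoints).
113 = 7 × 16 + 1, so there are 16 full weeks plus 1 extra day.
Each full week contributes one Thursday: 16 so far.
The 1 extra day is Wednesday — none qualify.
Total: 16 + 0 = 16.

16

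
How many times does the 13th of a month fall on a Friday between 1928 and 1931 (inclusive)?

Friday-the-13ths by year:
1928: Jan, Apr, Jul
1929: Sep, Dec
1930: Jun
1931: Feb, Mar, Nov

9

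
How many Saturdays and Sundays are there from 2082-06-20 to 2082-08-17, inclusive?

18

2082-06-20 is a Saturday.
From 2082-06-20 to 2082-08-17 is 59 days inclusive.
59 = 7 × 8 + 3, so there are 8 full weeks plus 3 extra days.
Each full week contributes 2 weekend days (Sat, Sun): 8 × 2 = 16.
The 3 extra days are Saturday, Sunday, Monday — 2 of them qualify.
Total: 16 + 2 = 18.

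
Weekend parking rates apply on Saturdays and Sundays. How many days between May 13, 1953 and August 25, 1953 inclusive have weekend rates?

May 13, 1953 is a Wednesday.
That's 105 days from start to end, counting both.
105 = 7 × 15, so the span is exactly 15 full weeks.
Each full week contributes 2 weekend days (Sat, Sun): 15 × 2 = 30.
Total: 30.

30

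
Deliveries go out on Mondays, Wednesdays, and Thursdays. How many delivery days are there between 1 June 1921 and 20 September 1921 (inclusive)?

48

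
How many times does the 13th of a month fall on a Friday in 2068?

3

The 13th falls on a Friday when the month's 13th has weekday Fri.
Jan 13 is Fri ✓; Feb 13 is Mon; Mar 13 is Tue; Apr 13 is Fri ✓; May 13 is Sun; Jun 13 is Wed; Jul 13 is Fri ✓; Aug 13 is Mon; Sep 13 is Thu; Oct 13 is Sat; Nov 13 is Tue; Dec 13 is Thu.
Friday the 13ths: Jan, Apr, Jul.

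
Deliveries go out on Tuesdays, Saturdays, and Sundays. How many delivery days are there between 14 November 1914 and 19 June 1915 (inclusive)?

94

14 November 1914 is a Saturday.
The range spans 218 days (inclusive of both endpoints).
218 = 7 × 31 + 1, so there are 31 full weeks plus 1 extra day.
Each full week contributes 3 days from the set (Tue, Sat, Sun): 31 × 3 = 93.
The 1 extra day is Saturday — 1 of them qualifies.
Total: 93 + 1 = 94.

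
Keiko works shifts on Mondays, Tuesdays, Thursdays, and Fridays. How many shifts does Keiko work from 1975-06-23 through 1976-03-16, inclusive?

1975-06-23 is a Monday.
From 1975-06-23 to 1976-03-16 is 268 days inclusive.
268 = 7 × 38 + 2, so there are 38 full weeks plus 2 extra days.
Each full week contributes 4 days from the set (Mon, Tue, Thu, Fri): 38 × 4 = 152.
The 2 extra days are Monday, Tuesday — 2 of them qualify.
Total: 152 + 2 = 154.

154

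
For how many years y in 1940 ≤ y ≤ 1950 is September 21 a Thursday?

2

Day of week of September 21 in each year:
1940: Sat, 1941: Sun, 1942: Mon, 1943: Tue, 1944: Thu ✓, 1945: Fri, 1946: Sat, 1947: Sun, 1948: Tue, 1949: Wed, 1950: Thu ✓
Thursdays: 1944, 1950.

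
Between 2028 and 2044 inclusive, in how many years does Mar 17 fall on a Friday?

2

Day of week of March 17 in each year:
2028: Fri ✓, 2029: Sat, 2030: Sun, 2031: Mon, 2032: Wed, 2033: Thu, 2034: Fri ✓, 2035: Sat, 2036: Mon, 2037: Tue, 2038: Wed, 2039: Thu, 2040: Sat, 2041: Sun, 2042: Mon, 2043: Tue, 2044: Thu
Fridays: 2028, 2034.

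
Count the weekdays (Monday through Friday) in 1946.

261 weekdays

January 1, 1946 is a Tuesday.
The range spans 365 days (inclusive of both endpoints).
365 = 7 × 52 + 1, so there are 52 full weeks plus 1 extra day.
Each full week contributes 5 weekdays (Mon–Fri): 52 × 5 = 260.
The 1 extra day is Tue — 1 of them qualifies.
Total: 260 + 1 = 261.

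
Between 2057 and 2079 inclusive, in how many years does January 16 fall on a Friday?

3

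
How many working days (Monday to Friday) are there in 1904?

261

January 1, 1904 is a Friday.
The range spans 366 days (inclusive of both endpoints).
366 = 7 × 52 + 2, so there are 52 full weeks plus 2 extra days.
Each full week contributes 5 weekdays (Mon–Fri): 52 × 5 = 260.
The 2 extra days are Fri, Sat — 1 of them qualifies.
Total: 260 + 1 = 261.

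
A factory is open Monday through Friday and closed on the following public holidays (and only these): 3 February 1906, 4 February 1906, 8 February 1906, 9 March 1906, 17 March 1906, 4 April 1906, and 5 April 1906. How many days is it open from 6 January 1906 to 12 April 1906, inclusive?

6 January 1906 is a Saturday.
The range spans 97 days (inclusive of both endpoints).
97 = 7 × 13 + 6, so there are 13 full weeks plus 6 extra days.
Each full week contributes 5 weekdays (Mon–Fri): 13 × 5 = 65.
The 6 extra days are Saturday, Sunday, Monday, Tuesday, Wednesday, Thursday — 4 of them qualify.
Total: 65 + 4 = 69.
Holidays: 3 February 1906 (Sat); 4 February 1906 (Sun); 8 February 1906 (Thu); 9 March 1906 (Fri); 17 March 1906 (Sat); 4 April 1906 (Wed); 5 April 1906 (Thu).
4 of the 7 holidays fall on weekdays; the rest are weekends and were already excluded.
Business days: 69 − 4 = 65.

65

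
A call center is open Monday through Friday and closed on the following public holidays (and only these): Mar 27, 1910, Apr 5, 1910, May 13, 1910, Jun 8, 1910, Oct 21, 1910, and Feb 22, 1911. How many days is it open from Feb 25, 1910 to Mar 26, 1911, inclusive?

276 business days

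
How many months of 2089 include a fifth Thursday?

A month has five Thursdays exactly when Thursday falls within its first (length − 28) days.
Jan: 31 days, starts Sat → 5 of Sat, Sun, Mon
Feb: 28 days, starts Tue → 5 of (none)
Mar: 31 days, starts Tue → 5 of Tue, Wed, Thu ✓
Apr: 30 days, starts Fri → 5 of Fri, Sat
May: 31 days, starts Sun → 5 of Sun, Mon, Tue
Jun: 30 days, starts Wed → 5 of Wed, Thu ✓
Jul: 31 days, starts Fri → 5 of Fri, Sat, Sun
Aug: 31 days, starts Mon → 5 of Mon, Tue, Wed
Sep: 30 days, starts Thu → 5 of Thu, Fri ✓
Oct: 31 days, starts Sat → 5 of Sat, Sun, Mon
Nov: 30 days, starts Tue → 5 of Tue, Wed
Dec: 31 days, starts Thu → 5 of Thu, Fri, Sat ✓
Months with five Thursdays: Mar, Jun, Sep, Dec.

4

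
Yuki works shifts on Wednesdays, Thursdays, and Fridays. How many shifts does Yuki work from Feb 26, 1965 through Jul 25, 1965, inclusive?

64

Feb 26, 1965 is a Friday.
That's 150 days from start to end, counting both.
150 = 7 × 21 + 3, so there are 21 full weeks plus 3 extra days.
Each full week contributes 3 days from the set (Wed, Thu, Fri): 21 × 3 = 63.
The 3 extra days are Friday, Saturday, Sunday — 1 of them qualifies.
Total: 63 + 1 = 64.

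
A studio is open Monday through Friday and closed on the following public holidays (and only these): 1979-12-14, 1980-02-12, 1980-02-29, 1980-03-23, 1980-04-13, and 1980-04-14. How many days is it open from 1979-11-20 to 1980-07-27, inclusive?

1979-11-20 is a Tuesday.
From 1979-11-20 to 1980-07-27 is 251 days inclusive.
251 = 7 × 35 + 6, so there are 35 full weeks plus 6 extra days.
Each full week contributes 5 weekdays (Mon–Fri): 35 × 5 = 175.
The 6 extra days are Tuesday, Wednesday, Thursday, Friday, Saturday, Sunday — 4 of them qualify.
Total: 175 + 4 = 179.
Holidays: 1979-12-14 (Fri); 1980-02-12 (Tue); 1980-02-29 (Fri); 1980-03-23 (Sun); 1980-04-13 (Sun); 1980-04-14 (Mon).
4 of the 6 holidays fall on weekdays; the rest are weekends and were already excluded.
Business days: 179 − 4 = 175.

175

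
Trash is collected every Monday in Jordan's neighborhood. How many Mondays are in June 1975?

1975-06-01 is a Sunday.
That's 30 days from start to end, counting both.
30 = 7 × 4 + 2, so there are 4 full weeks plus 2 extra days.
Each full week contributes one Monday: 4 so far.
The 2 extra days are Sun, Mon — 1 of them qualifies.
Total: 4 + 1 = 5.

5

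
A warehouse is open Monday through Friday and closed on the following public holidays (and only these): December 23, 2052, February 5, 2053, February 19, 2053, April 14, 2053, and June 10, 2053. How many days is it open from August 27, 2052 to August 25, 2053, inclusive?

255

August 27, 2052 is a Tuesday.
The range spans 364 days (inclusive of both endpoints).
364 = 7 × 52, so the span is exactly 52 full weeks.
Each full week contributes 5 weekdays (Mon–Fri): 52 × 5 = 260.
Total: 260.
Holidays: December 23, 2052 (Mon); February 5, 2053 (Wed); February 19, 2053 (Wed); April 14, 2053 (Mon); June 10, 2053 (Tue).
All 5 holidays fall on weekdays, so subtract 5.
Business days: 260 − 5 = 255.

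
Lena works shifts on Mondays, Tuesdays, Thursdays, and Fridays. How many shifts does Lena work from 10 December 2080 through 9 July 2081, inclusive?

121

10 December 2080 is a Tuesday.
From 10 December 2080 to 9 July 2081 is 212 days inclusive.
212 = 7 × 30 + 2, so there are 30 full weeks plus 2 extra days.
Each full week contributes 4 days from the set (Mon, Tue, Thu, Fri): 30 × 4 = 120.
The 2 extra days are Tuesday, Wednesday — 1 of them qualifies.
Total: 120 + 1 = 121.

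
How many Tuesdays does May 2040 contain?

May 1, 2040 is a Tuesday.
From May 1, 2040 to May 31, 2040 is 31 days inclusive.
31 = 7 × 4 + 3, so there are 4 full weeks plus 3 extra days.
Each full week contributes one Tuesday: 4 so far.
The 3 extra days are Tue, Wed, Thu — 1 of them qualifies.
Total: 4 + 1 = 5.

5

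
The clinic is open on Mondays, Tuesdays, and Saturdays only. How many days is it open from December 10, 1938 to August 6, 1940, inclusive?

December 10, 1938 is a Saturday.
That's 606 days from start to end, counting both.
606 = 7 × 86 + 4, so there are 86 full weeks plus 4 extra days.
Each full week contributes 3 days from the set (Mon, Tue, Sat): 86 × 3 = 258.
The 4 extra days are Saturday, Sunday, Monday, Tuesday — 3 of them qualify.
Total: 258 + 3 = 261.

261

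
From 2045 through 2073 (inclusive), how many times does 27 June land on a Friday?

Day of week of June 27 in each year:
2045: Tue, 2046: Wed, 2047: Thu, 2048: Sat, 2049: Sun, 2050: Mon, 2051: Tue, 2052: Thu, 2053: Fri ✓, 2054: Sat, 2055: Sun, 2056: Tue, 2057: Wed, 2058: Thu, 2059: Fri ✓, 2060: Sun, 2061: Mon, 2062: Tue, 2063: Wed, 2064: Fri ✓, 2065: Sat, 2066: Sun, 2067: Mon, 2068: Wed, 2069: Thu, 2070: Fri ✓, 2071: Sat, 2072: Mon, 2073: Tue
Fridays: 2053, 2059, 2064, 2070.

4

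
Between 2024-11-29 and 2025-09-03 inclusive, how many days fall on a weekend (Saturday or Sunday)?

2024-11-29 is a Friday.
That's 279 days from start to end, counting both.
279 = 7 × 39 + 6, so there are 39 full weeks plus 6 extra days.
Each full week contributes 2 weekend days (Sat, Sun): 39 × 2 = 78.
The 6 extra days are Friday, Saturday, Sunday, Monday, Tuesday, Wednesday — 2 of them qualify.
Total: 78 + 2 = 80.

80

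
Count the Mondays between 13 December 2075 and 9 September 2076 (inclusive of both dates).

39 Mondays

13 December 2075 is a Friday.
From 13 December 2075 to 9 September 2076 is 272 days inclusive.
272 = 7 × 38 + 6, so there are 38 full weeks plus 6 extra days.
Each full week contributes one Monday: 38 so far.
The 6 extra days are Fri, Sat, Sun, Mon, Tue, Wed — 1 of them qualifies.
Total: 38 + 1 = 39.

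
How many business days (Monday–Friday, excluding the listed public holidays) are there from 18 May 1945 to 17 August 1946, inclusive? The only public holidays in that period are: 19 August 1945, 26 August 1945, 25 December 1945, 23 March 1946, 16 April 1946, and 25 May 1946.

18 May 1945 is a Friday.
The range spans 457 days (inclusive of both endpoints).
457 = 7 × 65 + 2, so there are 65 full weeks plus 2 extra days.
Each full week contributes 5 weekdays (Mon–Fri): 65 × 5 = 325.
The 2 extra days are Fri, Sat — 1 of them qualifies.
Total: 325 + 1 = 326.
Holidays: 19 August 1945 (Sun); 26 August 1945 (Sun); 25 December 1945 (Tue); 23 March 1946 (Sat); 16 April 1946 (Tue); 25 May 1946 (Sat).
2 of the 6 holidays fall on weekdays; the rest are weekends and were already excluded.
Business days: 326 − 2 = 324.

324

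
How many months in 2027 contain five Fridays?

5

A month has five Fridays exactly when Friday falls within its first (length − 28) days.
Jan: 31 days, starts Fri → 5 of Fri, Sat, Sun ✓
Feb: 28 days, starts Mon → 5 of (none)
Mar: 31 days, starts Mon → 5 of Mon, Tue, Wed
Apr: 30 days, starts Thu → 5 of Thu, Fri ✓
May: 31 days, starts Sat → 5 of Sat, Sun, Mon
Jun: 30 days, starts Tue → 5 of Tue, Wed
Jul: 31 days, starts Thu → 5 of Thu, Fri, Sat ✓
Aug: 31 days, starts Sun → 5 of Sun, Mon, Tue
Sep: 30 days, starts Wed → 5 of Wed, Thu
Oct: 31 days, starts Fri → 5 of Fri, Sat, Sun ✓
Nov: 30 days, starts Mon → 5 of Mon, Tue
Dec: 31 days, starts Wed → 5 of Wed, Thu, Fri ✓
Months with five Fridays: Jan, Apr, Jul, Oct, Dec.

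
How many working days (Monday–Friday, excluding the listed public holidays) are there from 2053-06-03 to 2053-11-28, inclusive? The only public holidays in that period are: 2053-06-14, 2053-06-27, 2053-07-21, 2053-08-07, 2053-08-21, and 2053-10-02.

124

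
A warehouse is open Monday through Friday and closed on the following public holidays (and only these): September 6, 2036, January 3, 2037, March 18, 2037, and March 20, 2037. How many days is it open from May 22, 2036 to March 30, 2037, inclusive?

221

May 22, 2036 is a Thursday.
That's 313 days from start to end, counting both.
313 = 7 × 44 + 5, so there are 44 full weeks plus 5 extra days.
Each full week contributes 5 weekdays (Mon–Fri): 44 × 5 = 220.
The 5 extra days are Thu, Fri, Sat, Sun, Mon — 3 of them qualify.
Total: 220 + 3 = 223.
Holidays: September 6, 2036 (Sat); January 3, 2037 (Sat); March 18, 2037 (Wed); March 20, 2037 (Fri).
2 of the 4 holidays fall on weekdays; the rest are weekends and were already excluded.
Business days: 223 − 2 = 221.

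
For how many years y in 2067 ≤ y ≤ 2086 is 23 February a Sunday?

3

Day of week of February 23 in each year:
2067: Wed, 2068: Thu, 2069: Sat, 2070: Sun ✓, 2071: Mon, 2072: Tue, 2073: Thu, 2074: Fri, 2075: Sat, 2076: Sun ✓, 2077: Tue, 2078: Wed, 2079: Thu, 2080: Fri, 2081: Sun ✓, 2082: Mon, 2083: Tue, 2084: Wed, 2085: Fri, 2086: Sat
Sundays: 2070, 2076, 2081.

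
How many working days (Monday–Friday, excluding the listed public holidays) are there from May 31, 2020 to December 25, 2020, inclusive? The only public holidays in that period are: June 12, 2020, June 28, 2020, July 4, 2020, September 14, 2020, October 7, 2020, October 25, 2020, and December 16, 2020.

May 31, 2020 is a Sunday.
That's 209 days from start to end, counting both.
209 = 7 × 29 + 6, so there are 29 full weeks plus 6 extra days.
Each full week contributes 5 weekdays (Mon–Fri): 29 × 5 = 145.
The 6 extra days are Sun, Mon, Tue, Wed, Thu, Fri — 5 of them qualify.
Total: 145 + 5 = 150.
Holidays: June 12, 2020 (Fri); June 28, 2020 (Sun); July 4, 2020 (Sat); September 14, 2020 (Mon); October 7, 2020 (Wed); October 25, 2020 (Sun); December 16, 2020 (Wed).
4 of the 7 holidays fall on weekdays; the rest are weekends and were already excluded.
Business days: 150 − 4 = 146.

146 working days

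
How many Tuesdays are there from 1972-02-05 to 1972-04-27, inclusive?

12

1972-02-05 is a Saturday.
That's 83 days from start to end, counting both.
83 = 7 × 11 + 6, so there are 11 full weeks plus 6 extra days.
Each full week contributes one Tuesday: 11 so far.
The 6 extra days are Sat, Sun, Mon, Tue, Wed, Thu — 1 of them qualifies.
Total: 11 + 1 = 12.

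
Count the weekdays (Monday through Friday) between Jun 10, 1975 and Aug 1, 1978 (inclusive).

821

Jun 10, 1975 is a Tuesday.
From Jun 10, 1975 to Aug 1, 1978 is 1149 days inclusive.
1149 = 7 × 164 + 1, so there are 164 full weeks plus 1 extra day.
Each full week contributes 5 weekdays (Mon–Fri): 164 × 5 = 820.
The 1 extra day is Tue — 1 of them qualifies.
Total: 820 + 1 = 821.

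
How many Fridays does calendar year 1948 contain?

53

1 January 1948 is a Thursday.
The range spans 366 days (inclusive of both endpoints).
366 = 7 × 52 + 2, so there are 52 full weeks plus 2 extra days.
Each full week contributes one Friday: 52 so far.
The 2 extra days are Thursday, Friday — 1 of them qualifies.
Total: 52 + 1 = 53.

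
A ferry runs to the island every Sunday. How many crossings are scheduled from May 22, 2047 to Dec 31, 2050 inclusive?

May 22, 2047 is a Wednesday.
From May 22, 2047 to Dec 31, 2050 is 1320 days inclusive.
1320 = 7 × 188 + 4, so there are 188 full weeks plus 4 extra days.
Each full week contributes one Sunday: 188 so far.
The 4 extra days are Wednesday, Thursday, Friday, Saturday — none qualify.
Total: 188 + 0 = 188.

188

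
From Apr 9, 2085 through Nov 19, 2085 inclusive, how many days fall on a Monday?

Apr 9, 2085 is a Monday.
The range spans 225 days (inclusive of both endpoints).
225 = 7 × 32 + 1, so there are 32 full weeks plus 1 extra day.
Each full week contributes one Monday: 32 so far.
The 1 extra day is Mon — 1 of them qualifies.
Total: 32 + 1 = 33.

33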